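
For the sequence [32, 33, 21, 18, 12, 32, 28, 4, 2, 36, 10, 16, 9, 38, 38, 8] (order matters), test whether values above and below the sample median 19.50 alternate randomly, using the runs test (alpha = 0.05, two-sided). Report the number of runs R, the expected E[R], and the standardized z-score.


Step 1: Compute median = 19.50; label A = above, B = below.
Labels in order: AAABBAABBABBBAAB  (n_A = 8, n_B = 8)
Step 2: Count runs R = 8.
Step 3: Under H0 (random ordering), E[R] = 2*n_A*n_B/(n_A+n_B) + 1 = 2*8*8/16 + 1 = 9.0000.
        Var[R] = 2*n_A*n_B*(2*n_A*n_B - n_A - n_B) / ((n_A+n_B)^2 * (n_A+n_B-1)) = 14336/3840 = 3.7333.
        SD[R] = 1.9322.
Step 4: Continuity-corrected z = (R + 0.5 - E[R]) / SD[R] = (8 + 0.5 - 9.0000) / 1.9322 = -0.2588.
Step 5: Two-sided p-value via normal approximation = 2*(1 - Phi(|z|)) = 0.795809.
Step 6: alpha = 0.05. fail to reject H0.

R = 8, z = -0.2588, p = 0.795809, fail to reject H0.


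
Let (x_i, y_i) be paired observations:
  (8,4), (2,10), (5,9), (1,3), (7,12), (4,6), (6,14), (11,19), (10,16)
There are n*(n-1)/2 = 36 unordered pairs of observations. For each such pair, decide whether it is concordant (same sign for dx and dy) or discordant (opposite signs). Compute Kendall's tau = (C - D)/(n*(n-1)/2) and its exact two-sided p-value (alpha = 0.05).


Step 1: Enumerate the 36 unordered pairs (i,j) with i<j and classify each by sign(x_j-x_i) * sign(y_j-y_i).
  (1,2):dx=-6,dy=+6->D; (1,3):dx=-3,dy=+5->D; (1,4):dx=-7,dy=-1->C; (1,5):dx=-1,dy=+8->D
  (1,6):dx=-4,dy=+2->D; (1,7):dx=-2,dy=+10->D; (1,8):dx=+3,dy=+15->C; (1,9):dx=+2,dy=+12->C
  (2,3):dx=+3,dy=-1->D; (2,4):dx=-1,dy=-7->C; (2,5):dx=+5,dy=+2->C; (2,6):dx=+2,dy=-4->D
  (2,7):dx=+4,dy=+4->C; (2,8):dx=+9,dy=+9->C; (2,9):dx=+8,dy=+6->C; (3,4):dx=-4,dy=-6->C
  (3,5):dx=+2,dy=+3->C; (3,6):dx=-1,dy=-3->C; (3,7):dx=+1,dy=+5->C; (3,8):dx=+6,dy=+10->C
  (3,9):dx=+5,dy=+7->C; (4,5):dx=+6,dy=+9->C; (4,6):dx=+3,dy=+3->C; (4,7):dx=+5,dy=+11->C
  (4,8):dx=+10,dy=+16->C; (4,9):dx=+9,dy=+13->C; (5,6):dx=-3,dy=-6->C; (5,7):dx=-1,dy=+2->D
  (5,8):dx=+4,dy=+7->C; (5,9):dx=+3,dy=+4->C; (6,7):dx=+2,dy=+8->C; (6,8):dx=+7,dy=+13->C
  (6,9):dx=+6,dy=+10->C; (7,8):dx=+5,dy=+5->C; (7,9):dx=+4,dy=+2->C; (8,9):dx=-1,dy=-3->C
Step 2: C = 28, D = 8, total pairs = 36.
Step 3: tau = (C - D)/(n(n-1)/2) = (28 - 8)/36 = 0.555556.
Step 4: Exact two-sided p-value (enumerate n! = 362880 permutations of y under H0): p = 0.044615.
Step 5: alpha = 0.05. reject H0.

tau_b = 0.5556 (C=28, D=8), p = 0.044615, reject H0.


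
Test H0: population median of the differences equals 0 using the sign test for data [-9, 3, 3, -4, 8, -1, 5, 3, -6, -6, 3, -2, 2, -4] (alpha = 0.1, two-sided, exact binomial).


Step 1: Discard zero differences. Original n = 14; n_eff = number of nonzero differences = 14.
Nonzero differences (with sign): -9, +3, +3, -4, +8, -1, +5, +3, -6, -6, +3, -2, +2, -4
Step 2: Count signs: positive = 7, negative = 7.
Step 3: Under H0: P(positive) = 0.5, so the number of positives S ~ Bin(14, 0.5).
Step 4: Two-sided exact p-value = sum of Bin(14,0.5) probabilities at or below the observed probability = 1.000000.
Step 5: alpha = 0.1. fail to reject H0.

n_eff = 14, pos = 7, neg = 7, p = 1.000000, fail to reject H0.


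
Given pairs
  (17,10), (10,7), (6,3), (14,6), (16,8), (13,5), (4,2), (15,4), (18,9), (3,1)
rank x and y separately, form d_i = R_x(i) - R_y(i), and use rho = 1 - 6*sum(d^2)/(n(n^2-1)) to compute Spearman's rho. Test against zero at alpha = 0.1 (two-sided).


Step 1: Rank x and y separately (midranks; no ties here).
rank(x): 17->9, 10->4, 6->3, 14->6, 16->8, 13->5, 4->2, 15->7, 18->10, 3->1
rank(y): 10->10, 7->7, 3->3, 6->6, 8->8, 5->5, 2->2, 4->4, 9->9, 1->1
Step 2: d_i = R_x(i) - R_y(i); compute d_i^2.
  (9-10)^2=1, (4-7)^2=9, (3-3)^2=0, (6-6)^2=0, (8-8)^2=0, (5-5)^2=0, (2-2)^2=0, (7-4)^2=9, (10-9)^2=1, (1-1)^2=0
sum(d^2) = 20.
Step 3: rho = 1 - 6*20 / (10*(10^2 - 1)) = 1 - 120/990 = 0.878788.
Step 4: Under H0, t = rho * sqrt((n-2)/(1-rho^2)) = 5.2086 ~ t(8).
Step 5: Two-sided p-value from the t-distribution with 8 df = 0.000814.
Step 6: alpha = 0.1. reject H0.

rho = 0.8788, p = 0.000814, reject H0 at alpha = 0.1.


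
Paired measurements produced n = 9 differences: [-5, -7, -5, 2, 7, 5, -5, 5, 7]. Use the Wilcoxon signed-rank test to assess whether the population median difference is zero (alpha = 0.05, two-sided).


Step 1: Drop any zero differences (none here) and take |d_i|.
|d| = [5, 7, 5, 2, 7, 5, 5, 5, 7]
Step 2: Midrank |d_i| (ties get averaged ranks).
ranks: |5|->4, |7|->8, |5|->4, |2|->1, |7|->8, |5|->4, |5|->4, |5|->4, |7|->8
Step 3: Attach original signs; sum ranks with positive sign and with negative sign.
W+ = 1 + 8 + 4 + 4 + 8 = 25
W- = 4 + 8 + 4 + 4 = 20
(Check: W+ + W- = 45 should equal n(n+1)/2 = 45.)
Step 4: Test statistic W = min(W+, W-) = 20.
Step 5: Ties in |d|, so use the tie-corrected normal approximation.
        E[W] = n(n+1)/4 = 9*10/4 = 22.5.
        Tie groups: |d|=5 (t=5), |d|=7 (t=3); sum(t^3 - t) = 144.
        Var[W] = n(n+1)(2n+1)/24 - sum(t^3-t)/48 = 1710/24 - 144/48 = 68.25.
        z = (W - E[W]) / sqrt(Var[W]) = (20 - 22.5) / 8.2614 = -0.3026.
        Two-sided p = 2*Phi(z) = 0.762184.
Step 6: alpha = 0.05. fail to reject H0.

W+ = 25, W- = 20, W = min = 20, p = 0.762184, fail to reject H0.


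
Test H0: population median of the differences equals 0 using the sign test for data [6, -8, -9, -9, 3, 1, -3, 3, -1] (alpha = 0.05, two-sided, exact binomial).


Step 1: Discard zero differences. Original n = 9; n_eff = number of nonzero differences = 9.
Nonzero differences (with sign): +6, -8, -9, -9, +3, +1, -3, +3, -1
Step 2: Count signs: positive = 4, negative = 5.
Step 3: Under H0: P(positive) = 0.5, so the number of positives S ~ Bin(9, 0.5).
Step 4: Two-sided exact p-value = sum of Bin(9,0.5) probabilities at or below the observed probability = 1.000000.
Step 5: alpha = 0.05. fail to reject H0.

n_eff = 9, pos = 4, neg = 5, p = 1.000000, fail to reject H0.


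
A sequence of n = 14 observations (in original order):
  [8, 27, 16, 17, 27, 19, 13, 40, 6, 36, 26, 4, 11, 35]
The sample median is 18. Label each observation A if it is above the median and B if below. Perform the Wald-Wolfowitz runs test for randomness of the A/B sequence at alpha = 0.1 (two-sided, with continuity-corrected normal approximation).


Step 1: Compute median = 18; label A = above, B = below.
Labels in order: BABBAABABAABBA  (n_A = 7, n_B = 7)
Step 2: Count runs R = 10.
Step 3: Under H0 (random ordering), E[R] = 2*n_A*n_B/(n_A+n_B) + 1 = 2*7*7/14 + 1 = 8.0000.
        Var[R] = 2*n_A*n_B*(2*n_A*n_B - n_A - n_B) / ((n_A+n_B)^2 * (n_A+n_B-1)) = 8232/2548 = 3.2308.
        SD[R] = 1.7974.
Step 4: Continuity-corrected z = (R - 0.5 - E[R]) / SD[R] = (10 - 0.5 - 8.0000) / 1.7974 = 0.8345.
Step 5: Two-sided p-value via normal approximation = 2*(1 - Phi(|z|)) = 0.403986.
Step 6: alpha = 0.1. fail to reject H0.

R = 10, z = 0.8345, p = 0.403986, fail to reject H0.


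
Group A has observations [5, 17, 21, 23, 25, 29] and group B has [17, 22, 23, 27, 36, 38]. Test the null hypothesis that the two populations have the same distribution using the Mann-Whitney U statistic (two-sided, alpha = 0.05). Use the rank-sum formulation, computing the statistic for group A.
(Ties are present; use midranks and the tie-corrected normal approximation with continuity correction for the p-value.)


Step 1: Combine and sort all 12 observations; assign midranks.
sorted (value, group): (5,X), (17,X), (17,Y), (21,X), (22,Y), (23,X), (23,Y), (25,X), (27,Y), (29,X), (36,Y), (38,Y)
ranks: 5->1, 17->2.5, 17->2.5, 21->4, 22->5, 23->6.5, 23->6.5, 25->8, 27->9, 29->10, 36->11, 38->12
Step 2: Rank sum for X: R1 = 1 + 2.5 + 4 + 6.5 + 8 + 10 = 32.
Step 3: U_X = R1 - n1(n1+1)/2 = 32 - 6*7/2 = 32 - 21 = 11.
       U_Y = n1*n2 - U_X = 36 - 11 = 25.
Step 4: Ties are present, so use the tie-corrected normal approximation (with continuity correction) for the p-value.
Step 5: p-value = 0.296258; compare to alpha = 0.05. fail to reject H0.

U_X = 11, p = 0.296258, fail to reject H0 at alpha = 0.05.


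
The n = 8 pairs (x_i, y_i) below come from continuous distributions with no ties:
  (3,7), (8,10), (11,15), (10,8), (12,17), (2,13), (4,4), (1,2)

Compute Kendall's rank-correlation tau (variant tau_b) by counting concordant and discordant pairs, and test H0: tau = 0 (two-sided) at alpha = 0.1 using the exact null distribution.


Step 1: Enumerate the 28 unordered pairs (i,j) with i<j and classify each by sign(x_j-x_i) * sign(y_j-y_i).
  (1,2):dx=+5,dy=+3->C; (1,3):dx=+8,dy=+8->C; (1,4):dx=+7,dy=+1->C; (1,5):dx=+9,dy=+10->C
  (1,6):dx=-1,dy=+6->D; (1,7):dx=+1,dy=-3->D; (1,8):dx=-2,dy=-5->C; (2,3):dx=+3,dy=+5->C
  (2,4):dx=+2,dy=-2->D; (2,5):dx=+4,dy=+7->C; (2,6):dx=-6,dy=+3->D; (2,7):dx=-4,dy=-6->C
  (2,8):dx=-7,dy=-8->C; (3,4):dx=-1,dy=-7->C; (3,5):dx=+1,dy=+2->C; (3,6):dx=-9,dy=-2->C
  (3,7):dx=-7,dy=-11->C; (3,8):dx=-10,dy=-13->C; (4,5):dx=+2,dy=+9->C; (4,6):dx=-8,dy=+5->D
  (4,7):dx=-6,dy=-4->C; (4,8):dx=-9,dy=-6->C; (5,6):dx=-10,dy=-4->C; (5,7):dx=-8,dy=-13->C
  (5,8):dx=-11,dy=-15->C; (6,7):dx=+2,dy=-9->D; (6,8):dx=-1,dy=-11->C; (7,8):dx=-3,dy=-2->C
Step 2: C = 22, D = 6, total pairs = 28.
Step 3: tau = (C - D)/(n(n-1)/2) = (22 - 6)/28 = 0.571429.
Step 4: Exact two-sided p-value (enumerate n! = 40320 permutations of y under H0): p = 0.061012.
Step 5: alpha = 0.1. reject H0.

tau_b = 0.5714 (C=22, D=6), p = 0.061012, reject H0.


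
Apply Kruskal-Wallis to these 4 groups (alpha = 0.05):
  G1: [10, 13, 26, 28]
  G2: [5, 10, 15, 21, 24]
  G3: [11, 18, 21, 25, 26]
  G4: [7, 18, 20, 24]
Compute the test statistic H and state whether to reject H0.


Step 1: Combine all N = 18 observations and assign midranks.
sorted (value, group, rank): (5,G2,1), (7,G4,2), (10,G1,3.5), (10,G2,3.5), (11,G3,5), (13,G1,6), (15,G2,7), (18,G3,8.5), (18,G4,8.5), (20,G4,10), (21,G2,11.5), (21,G3,11.5), (24,G2,13.5), (24,G4,13.5), (25,G3,15), (26,G1,16.5), (26,G3,16.5), (28,G1,18)
Step 2: Sum ranks within each group.
R_1 = 44 (n_1 = 4)
R_2 = 36.5 (n_2 = 5)
R_3 = 56.5 (n_3 = 5)
R_4 = 34 (n_4 = 4)
Step 3: H = 12/(N(N+1)) * sum(R_i^2/n_i) - 3(N+1)
     = 12/(18*19) * (44^2/4 + 36.5^2/5 + 56.5^2/5 + 34^2/4) - 3*19
     = 0.035088 * 1677.9 - 57
     = 1.873684.
Step 4: Ties present; correction factor C = 1 - 30/(18^3 - 18) = 0.994840. Corrected H = 1.873684 / 0.994840 = 1.883402.
Step 5: Under H0, H ~ chi^2(3); p-value = 0.596956.
Step 6: alpha = 0.05. fail to reject H0.

H = 1.8834, df = 3, p = 0.596956, fail to reject H0.


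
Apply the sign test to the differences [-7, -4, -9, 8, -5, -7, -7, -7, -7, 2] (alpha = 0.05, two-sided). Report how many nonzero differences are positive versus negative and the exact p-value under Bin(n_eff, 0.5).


Step 1: Discard zero differences. Original n = 10; n_eff = number of nonzero differences = 10.
Nonzero differences (with sign): -7, -4, -9, +8, -5, -7, -7, -7, -7, +2
Step 2: Count signs: positive = 2, negative = 8.
Step 3: Under H0: P(positive) = 0.5, so the number of positives S ~ Bin(10, 0.5).
Step 4: Two-sided exact p-value = sum of Bin(10,0.5) probabilities at or below the observed probability = 0.109375.
Step 5: alpha = 0.05. fail to reject H0.

n_eff = 10, pos = 2, neg = 8, p = 0.109375, fail to reject H0.


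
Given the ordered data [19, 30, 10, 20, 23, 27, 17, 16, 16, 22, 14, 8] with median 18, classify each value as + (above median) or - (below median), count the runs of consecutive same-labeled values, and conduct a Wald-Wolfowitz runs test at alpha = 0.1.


Step 1: Compute median = 18; label A = above, B = below.
Labels in order: AABAAABBBABB  (n_A = 6, n_B = 6)
Step 2: Count runs R = 6.
Step 3: Under H0 (random ordering), E[R] = 2*n_A*n_B/(n_A+n_B) + 1 = 2*6*6/12 + 1 = 7.0000.
        Var[R] = 2*n_A*n_B*(2*n_A*n_B - n_A - n_B) / ((n_A+n_B)^2 * (n_A+n_B-1)) = 4320/1584 = 2.7273.
        SD[R] = 1.6514.
Step 4: Continuity-corrected z = (R + 0.5 - E[R]) / SD[R] = (6 + 0.5 - 7.0000) / 1.6514 = -0.3028.
Step 5: Two-sided p-value via normal approximation = 2*(1 - Phi(|z|)) = 0.762069.
Step 6: alpha = 0.1. fail to reject H0.

R = 6, z = -0.3028, p = 0.762069, fail to reject H0.


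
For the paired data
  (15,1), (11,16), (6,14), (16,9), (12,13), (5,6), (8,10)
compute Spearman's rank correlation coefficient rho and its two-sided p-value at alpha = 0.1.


Step 1: Rank x and y separately (midranks; no ties here).
rank(x): 15->6, 11->4, 6->2, 16->7, 12->5, 5->1, 8->3
rank(y): 1->1, 16->7, 14->6, 9->3, 13->5, 6->2, 10->4
Step 2: d_i = R_x(i) - R_y(i); compute d_i^2.
  (6-1)^2=25, (4-7)^2=9, (2-6)^2=16, (7-3)^2=16, (5-5)^2=0, (1-2)^2=1, (3-4)^2=1
sum(d^2) = 68.
Step 3: rho = 1 - 6*68 / (7*(7^2 - 1)) = 1 - 408/336 = -0.214286.
Step 4: Under H0, t = rho * sqrt((n-2)/(1-rho^2)) = -0.4906 ~ t(5).
Step 5: Two-sided p-value from the t-distribution with 5 df = 0.644512.
Step 6: alpha = 0.1. fail to reject H0.

rho = -0.2143, p = 0.644512, fail to reject H0 at alpha = 0.1.


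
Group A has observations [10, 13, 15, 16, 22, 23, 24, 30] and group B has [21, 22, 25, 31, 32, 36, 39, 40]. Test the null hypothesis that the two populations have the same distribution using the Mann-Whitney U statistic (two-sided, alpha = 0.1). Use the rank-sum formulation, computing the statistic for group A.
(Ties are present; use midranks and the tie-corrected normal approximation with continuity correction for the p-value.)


Step 1: Combine and sort all 16 observations; assign midranks.
sorted (value, group): (10,X), (13,X), (15,X), (16,X), (21,Y), (22,X), (22,Y), (23,X), (24,X), (25,Y), (30,X), (31,Y), (32,Y), (36,Y), (39,Y), (40,Y)
ranks: 10->1, 13->2, 15->3, 16->4, 21->5, 22->6.5, 22->6.5, 23->8, 24->9, 25->10, 30->11, 31->12, 32->13, 36->14, 39->15, 40->16
Step 2: Rank sum for X: R1 = 1 + 2 + 3 + 4 + 6.5 + 8 + 9 + 11 = 44.5.
Step 3: U_X = R1 - n1(n1+1)/2 = 44.5 - 8*9/2 = 44.5 - 36 = 8.5.
       U_Y = n1*n2 - U_X = 64 - 8.5 = 55.5.
Step 4: Ties are present, so use the tie-corrected normal approximation (with continuity correction) for the p-value.
Step 5: p-value = 0.015638; compare to alpha = 0.1. reject H0.

U_X = 8.5, p = 0.015638, reject H0 at alpha = 0.1.


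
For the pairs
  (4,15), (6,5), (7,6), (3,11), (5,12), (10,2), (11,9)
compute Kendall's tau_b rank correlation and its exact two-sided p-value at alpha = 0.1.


Step 1: Enumerate the 21 unordered pairs (i,j) with i<j and classify each by sign(x_j-x_i) * sign(y_j-y_i).
  (1,2):dx=+2,dy=-10->D; (1,3):dx=+3,dy=-9->D; (1,4):dx=-1,dy=-4->C; (1,5):dx=+1,dy=-3->D
  (1,6):dx=+6,dy=-13->D; (1,7):dx=+7,dy=-6->D; (2,3):dx=+1,dy=+1->C; (2,4):dx=-3,dy=+6->D
  (2,5):dx=-1,dy=+7->D; (2,6):dx=+4,dy=-3->D; (2,7):dx=+5,dy=+4->C; (3,4):dx=-4,dy=+5->D
  (3,5):dx=-2,dy=+6->D; (3,6):dx=+3,dy=-4->D; (3,7):dx=+4,dy=+3->C; (4,5):dx=+2,dy=+1->C
  (4,6):dx=+7,dy=-9->D; (4,7):dx=+8,dy=-2->D; (5,6):dx=+5,dy=-10->D; (5,7):dx=+6,dy=-3->D
  (6,7):dx=+1,dy=+7->C
Step 2: C = 6, D = 15, total pairs = 21.
Step 3: tau = (C - D)/(n(n-1)/2) = (6 - 15)/21 = -0.428571.
Step 4: Exact two-sided p-value (enumerate n! = 5040 permutations of y under H0): p = 0.238889.
Step 5: alpha = 0.1. fail to reject H0.

tau_b = -0.4286 (C=6, D=15), p = 0.238889, fail to reject H0.


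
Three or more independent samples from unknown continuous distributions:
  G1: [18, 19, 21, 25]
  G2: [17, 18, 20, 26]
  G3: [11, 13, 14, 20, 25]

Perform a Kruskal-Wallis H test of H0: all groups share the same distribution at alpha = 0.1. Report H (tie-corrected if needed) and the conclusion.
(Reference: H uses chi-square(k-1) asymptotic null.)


Step 1: Combine all N = 13 observations and assign midranks.
sorted (value, group, rank): (11,G3,1), (13,G3,2), (14,G3,3), (17,G2,4), (18,G1,5.5), (18,G2,5.5), (19,G1,7), (20,G2,8.5), (20,G3,8.5), (21,G1,10), (25,G1,11.5), (25,G3,11.5), (26,G2,13)
Step 2: Sum ranks within each group.
R_1 = 34 (n_1 = 4)
R_2 = 31 (n_2 = 4)
R_3 = 26 (n_3 = 5)
Step 3: H = 12/(N(N+1)) * sum(R_i^2/n_i) - 3(N+1)
     = 12/(13*14) * (34^2/4 + 31^2/4 + 26^2/5) - 3*14
     = 0.065934 * 664.45 - 42
     = 1.809890.
Step 4: Ties present; correction factor C = 1 - 18/(13^3 - 13) = 0.991758. Corrected H = 1.809890 / 0.991758 = 1.824931.
Step 5: Under H0, H ~ chi^2(2); p-value = 0.401533.
Step 6: alpha = 0.1. fail to reject H0.

H = 1.8249, df = 2, p = 0.401533, fail to reject H0.


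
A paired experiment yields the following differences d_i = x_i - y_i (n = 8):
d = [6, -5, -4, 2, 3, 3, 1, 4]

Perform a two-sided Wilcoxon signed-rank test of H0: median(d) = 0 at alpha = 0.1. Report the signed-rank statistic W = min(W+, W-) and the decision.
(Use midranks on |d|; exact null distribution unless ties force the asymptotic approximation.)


Step 1: Drop any zero differences (none here) and take |d_i|.
|d| = [6, 5, 4, 2, 3, 3, 1, 4]
Step 2: Midrank |d_i| (ties get averaged ranks).
ranks: |6|->8, |5|->7, |4|->5.5, |2|->2, |3|->3.5, |3|->3.5, |1|->1, |4|->5.5
Step 3: Attach original signs; sum ranks with positive sign and with negative sign.
W+ = 8 + 2 + 3.5 + 3.5 + 1 + 5.5 = 23.5
W- = 7 + 5.5 = 12.5
(Check: W+ + W- = 36 should equal n(n+1)/2 = 36.)
Step 4: Test statistic W = min(W+, W-) = 12.5.
Step 5: Ties in |d|, so use the tie-corrected normal approximation.
        E[W] = n(n+1)/4 = 8*9/4 = 18.
        Tie groups: |d|=3 (t=2), |d|=4 (t=2); sum(t^3 - t) = 12.
        Var[W] = n(n+1)(2n+1)/24 - sum(t^3-t)/48 = 1224/24 - 12/48 = 50.75.
        z = (W - E[W]) / sqrt(Var[W]) = (12.5 - 18) / 7.1239 = -0.7720.
        Two-sided p = 2*Phi(z) = 0.440086.
Step 6: alpha = 0.1. fail to reject H0.

W+ = 23.5, W- = 12.5, W = min = 12.5, p = 0.440086, fail to reject H0.


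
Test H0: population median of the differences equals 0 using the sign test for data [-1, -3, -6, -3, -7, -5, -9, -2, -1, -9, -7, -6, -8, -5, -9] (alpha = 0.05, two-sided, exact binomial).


Step 1: Discard zero differences. Original n = 15; n_eff = number of nonzero differences = 15.
Nonzero differences (with sign): -1, -3, -6, -3, -7, -5, -9, -2, -1, -9, -7, -6, -8, -5, -9
Step 2: Count signs: positive = 0, negative = 15.
Step 3: Under H0: P(positive) = 0.5, so the number of positives S ~ Bin(15, 0.5).
Step 4: Two-sided exact p-value = sum of Bin(15,0.5) probabilities at or below the observed probability = 0.000061.
Step 5: alpha = 0.05. reject H0.

n_eff = 15, pos = 0, neg = 15, p = 0.000061, reject H0.


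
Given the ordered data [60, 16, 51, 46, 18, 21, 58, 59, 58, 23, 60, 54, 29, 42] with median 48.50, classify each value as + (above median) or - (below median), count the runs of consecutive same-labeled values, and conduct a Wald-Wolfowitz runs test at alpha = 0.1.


Step 1: Compute median = 48.50; label A = above, B = below.
Labels in order: ABABBBAAABAABB  (n_A = 7, n_B = 7)
Step 2: Count runs R = 8.
Step 3: Under H0 (random ordering), E[R] = 2*n_A*n_B/(n_A+n_B) + 1 = 2*7*7/14 + 1 = 8.0000.
        Var[R] = 2*n_A*n_B*(2*n_A*n_B - n_A - n_B) / ((n_A+n_B)^2 * (n_A+n_B-1)) = 8232/2548 = 3.2308.
        SD[R] = 1.7974.
Step 4: R = E[R], so z = 0 with no continuity correction.
Step 5: Two-sided p-value via normal approximation = 2*(1 - Phi(|z|)) = 1.000000.
Step 6: alpha = 0.1. fail to reject H0.

R = 8, z = 0.0000, p = 1.000000, fail to reject H0.


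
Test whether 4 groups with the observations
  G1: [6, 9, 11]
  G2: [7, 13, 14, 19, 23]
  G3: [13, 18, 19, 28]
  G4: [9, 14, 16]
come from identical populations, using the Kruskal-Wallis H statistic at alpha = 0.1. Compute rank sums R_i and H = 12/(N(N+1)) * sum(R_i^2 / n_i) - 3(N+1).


Step 1: Combine all N = 15 observations and assign midranks.
sorted (value, group, rank): (6,G1,1), (7,G2,2), (9,G1,3.5), (9,G4,3.5), (11,G1,5), (13,G2,6.5), (13,G3,6.5), (14,G2,8.5), (14,G4,8.5), (16,G4,10), (18,G3,11), (19,G2,12.5), (19,G3,12.5), (23,G2,14), (28,G3,15)
Step 2: Sum ranks within each group.
R_1 = 9.5 (n_1 = 3)
R_2 = 43.5 (n_2 = 5)
R_3 = 45 (n_3 = 4)
R_4 = 22 (n_4 = 3)
Step 3: H = 12/(N(N+1)) * sum(R_i^2/n_i) - 3(N+1)
     = 12/(15*16) * (9.5^2/3 + 43.5^2/5 + 45^2/4 + 22^2/3) - 3*16
     = 0.050000 * 1076.12 - 48
     = 5.805833.
Step 4: Ties present; correction factor C = 1 - 24/(15^3 - 15) = 0.992857. Corrected H = 5.805833 / 0.992857 = 5.847602.
Step 5: Under H0, H ~ chi^2(3); p-value = 0.119265.
Step 6: alpha = 0.1. fail to reject H0.

H = 5.8476, df = 3, p = 0.119265, fail to reject H0.


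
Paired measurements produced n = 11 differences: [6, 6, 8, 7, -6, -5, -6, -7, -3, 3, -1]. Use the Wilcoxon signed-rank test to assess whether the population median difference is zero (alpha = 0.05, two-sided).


Step 1: Drop any zero differences (none here) and take |d_i|.
|d| = [6, 6, 8, 7, 6, 5, 6, 7, 3, 3, 1]
Step 2: Midrank |d_i| (ties get averaged ranks).
ranks: |6|->6.5, |6|->6.5, |8|->11, |7|->9.5, |6|->6.5, |5|->4, |6|->6.5, |7|->9.5, |3|->2.5, |3|->2.5, |1|->1
Step 3: Attach original signs; sum ranks with positive sign and with negative sign.
W+ = 6.5 + 6.5 + 11 + 9.5 + 2.5 = 36
W- = 6.5 + 4 + 6.5 + 9.5 + 2.5 + 1 = 30
(Check: W+ + W- = 66 should equal n(n+1)/2 = 66.)
Step 4: Test statistic W = min(W+, W-) = 30.
Step 5: Ties in |d|, so use the tie-corrected normal approximation.
        E[W] = n(n+1)/4 = 11*12/4 = 33.
        Tie groups: |d|=3 (t=2), |d|=6 (t=4), |d|=7 (t=2); sum(t^3 - t) = 72.
        Var[W] = n(n+1)(2n+1)/24 - sum(t^3-t)/48 = 3036/24 - 72/48 = 125.
        z = (W - E[W]) / sqrt(Var[W]) = (30 - 33) / 11.1803 = -0.2683.
        Two-sided p = 2*Phi(z) = 0.788447.
Step 6: alpha = 0.05. fail to reject H0.

W+ = 36, W- = 30, W = min = 30, p = 0.788447, fail to reject H0.


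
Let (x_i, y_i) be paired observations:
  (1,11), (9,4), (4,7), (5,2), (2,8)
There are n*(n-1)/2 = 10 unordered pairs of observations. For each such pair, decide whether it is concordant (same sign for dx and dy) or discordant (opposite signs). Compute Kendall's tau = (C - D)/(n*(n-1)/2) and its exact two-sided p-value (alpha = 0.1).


Step 1: Enumerate the 10 unordered pairs (i,j) with i<j and classify each by sign(x_j-x_i) * sign(y_j-y_i).
  (1,2):dx=+8,dy=-7->D; (1,3):dx=+3,dy=-4->D; (1,4):dx=+4,dy=-9->D; (1,5):dx=+1,dy=-3->D
  (2,3):dx=-5,dy=+3->D; (2,4):dx=-4,dy=-2->C; (2,5):dx=-7,dy=+4->D; (3,4):dx=+1,dy=-5->D
  (3,5):dx=-2,dy=+1->D; (4,5):dx=-3,dy=+6->D
Step 2: C = 1, D = 9, total pairs = 10.
Step 3: tau = (C - D)/(n(n-1)/2) = (1 - 9)/10 = -0.800000.
Step 4: Exact two-sided p-value (enumerate n! = 120 permutations of y under H0): p = 0.083333.
Step 5: alpha = 0.1. reject H0.

tau_b = -0.8000 (C=1, D=9), p = 0.083333, reject H0.


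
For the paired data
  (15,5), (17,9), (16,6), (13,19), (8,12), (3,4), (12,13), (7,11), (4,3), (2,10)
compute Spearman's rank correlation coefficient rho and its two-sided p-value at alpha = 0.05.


Step 1: Rank x and y separately (midranks; no ties here).
rank(x): 15->8, 17->10, 16->9, 13->7, 8->5, 3->2, 12->6, 7->4, 4->3, 2->1
rank(y): 5->3, 9->5, 6->4, 19->10, 12->8, 4->2, 13->9, 11->7, 3->1, 10->6
Step 2: d_i = R_x(i) - R_y(i); compute d_i^2.
  (8-3)^2=25, (10-5)^2=25, (9-4)^2=25, (7-10)^2=9, (5-8)^2=9, (2-2)^2=0, (6-9)^2=9, (4-7)^2=9, (3-1)^2=4, (1-6)^2=25
sum(d^2) = 140.
Step 3: rho = 1 - 6*140 / (10*(10^2 - 1)) = 1 - 840/990 = 0.151515.
Step 4: Under H0, t = rho * sqrt((n-2)/(1-rho^2)) = 0.4336 ~ t(8).
Step 5: Two-sided p-value from the t-distribution with 8 df = 0.676065.
Step 6: alpha = 0.05. fail to reject H0.

rho = 0.1515, p = 0.676065, fail to reject H0 at alpha = 0.05.


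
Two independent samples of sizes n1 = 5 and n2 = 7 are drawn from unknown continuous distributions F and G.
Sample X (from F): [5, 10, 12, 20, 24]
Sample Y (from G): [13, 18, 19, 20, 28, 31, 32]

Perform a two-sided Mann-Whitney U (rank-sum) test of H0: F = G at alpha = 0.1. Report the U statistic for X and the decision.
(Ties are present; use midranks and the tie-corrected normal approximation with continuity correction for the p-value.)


Step 1: Combine and sort all 12 observations; assign midranks.
sorted (value, group): (5,X), (10,X), (12,X), (13,Y), (18,Y), (19,Y), (20,X), (20,Y), (24,X), (28,Y), (31,Y), (32,Y)
ranks: 5->1, 10->2, 12->3, 13->4, 18->5, 19->6, 20->7.5, 20->7.5, 24->9, 28->10, 31->11, 32->12
Step 2: Rank sum for X: R1 = 1 + 2 + 3 + 7.5 + 9 = 22.5.
Step 3: U_X = R1 - n1(n1+1)/2 = 22.5 - 5*6/2 = 22.5 - 15 = 7.5.
       U_Y = n1*n2 - U_X = 35 - 7.5 = 27.5.
Step 4: Ties are present, so use the tie-corrected normal approximation (with continuity correction) for the p-value.
Step 5: p-value = 0.122225; compare to alpha = 0.1. fail to reject H0.

U_X = 7.5, p = 0.122225, fail to reject H0 at alpha = 0.1.


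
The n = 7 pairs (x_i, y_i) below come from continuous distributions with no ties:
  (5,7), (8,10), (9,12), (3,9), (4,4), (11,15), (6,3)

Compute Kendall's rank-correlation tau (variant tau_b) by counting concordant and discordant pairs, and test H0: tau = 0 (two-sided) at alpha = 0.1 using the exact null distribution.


Step 1: Enumerate the 21 unordered pairs (i,j) with i<j and classify each by sign(x_j-x_i) * sign(y_j-y_i).
  (1,2):dx=+3,dy=+3->C; (1,3):dx=+4,dy=+5->C; (1,4):dx=-2,dy=+2->D; (1,5):dx=-1,dy=-3->C
  (1,6):dx=+6,dy=+8->C; (1,7):dx=+1,dy=-4->D; (2,3):dx=+1,dy=+2->C; (2,4):dx=-5,dy=-1->C
  (2,5):dx=-4,dy=-6->C; (2,6):dx=+3,dy=+5->C; (2,7):dx=-2,dy=-7->C; (3,4):dx=-6,dy=-3->C
  (3,5):dx=-5,dy=-8->C; (3,6):dx=+2,dy=+3->C; (3,7):dx=-3,dy=-9->C; (4,5):dx=+1,dy=-5->D
  (4,6):dx=+8,dy=+6->C; (4,7):dx=+3,dy=-6->D; (5,6):dx=+7,dy=+11->C; (5,7):dx=+2,dy=-1->D
  (6,7):dx=-5,dy=-12->C
Step 2: C = 16, D = 5, total pairs = 21.
Step 3: tau = (C - D)/(n(n-1)/2) = (16 - 5)/21 = 0.523810.
Step 4: Exact two-sided p-value (enumerate n! = 5040 permutations of y under H0): p = 0.136111.
Step 5: alpha = 0.1. fail to reject H0.

tau_b = 0.5238 (C=16, D=5), p = 0.136111, fail to reject H0.


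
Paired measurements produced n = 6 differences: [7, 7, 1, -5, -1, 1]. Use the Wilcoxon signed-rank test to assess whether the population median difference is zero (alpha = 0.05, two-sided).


Step 1: Drop any zero differences (none here) and take |d_i|.
|d| = [7, 7, 1, 5, 1, 1]
Step 2: Midrank |d_i| (ties get averaged ranks).
ranks: |7|->5.5, |7|->5.5, |1|->2, |5|->4, |1|->2, |1|->2
Step 3: Attach original signs; sum ranks with positive sign and with negative sign.
W+ = 5.5 + 5.5 + 2 + 2 = 15
W- = 4 + 2 = 6
(Check: W+ + W- = 21 should equal n(n+1)/2 = 21.)
Step 4: Test statistic W = min(W+, W-) = 6.
Step 5: Ties in |d|, so use the tie-corrected normal approximation.
        E[W] = n(n+1)/4 = 6*7/4 = 10.5.
        Tie groups: |d|=1 (t=3), |d|=7 (t=2); sum(t^3 - t) = 30.
        Var[W] = n(n+1)(2n+1)/24 - sum(t^3-t)/48 = 546/24 - 30/48 = 22.125.
        z = (W - E[W]) / sqrt(Var[W]) = (6 - 10.5) / 4.7037 = -0.9567.
        Two-sided p = 2*Phi(z) = 0.338724.
Step 6: alpha = 0.05. fail to reject H0.

W+ = 15, W- = 6, W = min = 6, p = 0.338724, fail to reject H0.


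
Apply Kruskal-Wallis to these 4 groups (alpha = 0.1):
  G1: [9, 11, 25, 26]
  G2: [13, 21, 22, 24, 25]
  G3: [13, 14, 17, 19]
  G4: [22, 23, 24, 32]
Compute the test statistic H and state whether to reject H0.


Step 1: Combine all N = 17 observations and assign midranks.
sorted (value, group, rank): (9,G1,1), (11,G1,2), (13,G2,3.5), (13,G3,3.5), (14,G3,5), (17,G3,6), (19,G3,7), (21,G2,8), (22,G2,9.5), (22,G4,9.5), (23,G4,11), (24,G2,12.5), (24,G4,12.5), (25,G1,14.5), (25,G2,14.5), (26,G1,16), (32,G4,17)
Step 2: Sum ranks within each group.
R_1 = 33.5 (n_1 = 4)
R_2 = 48 (n_2 = 5)
R_3 = 21.5 (n_3 = 4)
R_4 = 50 (n_4 = 4)
Step 3: H = 12/(N(N+1)) * sum(R_i^2/n_i) - 3(N+1)
     = 12/(17*18) * (33.5^2/4 + 48^2/5 + 21.5^2/4 + 50^2/4) - 3*18
     = 0.039216 * 1481.92 - 54
     = 4.114706.
Step 4: Ties present; correction factor C = 1 - 24/(17^3 - 17) = 0.995098. Corrected H = 4.114706 / 0.995098 = 4.134975.
Step 5: Under H0, H ~ chi^2(3); p-value = 0.247253.
Step 6: alpha = 0.1. fail to reject H0.

H = 4.1350, df = 3, p = 0.247253, fail to reject H0.


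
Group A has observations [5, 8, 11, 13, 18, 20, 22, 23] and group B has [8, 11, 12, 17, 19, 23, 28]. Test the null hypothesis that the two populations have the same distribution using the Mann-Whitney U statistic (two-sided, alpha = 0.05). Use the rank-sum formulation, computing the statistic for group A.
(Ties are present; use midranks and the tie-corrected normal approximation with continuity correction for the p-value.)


Step 1: Combine and sort all 15 observations; assign midranks.
sorted (value, group): (5,X), (8,X), (8,Y), (11,X), (11,Y), (12,Y), (13,X), (17,Y), (18,X), (19,Y), (20,X), (22,X), (23,X), (23,Y), (28,Y)
ranks: 5->1, 8->2.5, 8->2.5, 11->4.5, 11->4.5, 12->6, 13->7, 17->8, 18->9, 19->10, 20->11, 22->12, 23->13.5, 23->13.5, 28->15
Step 2: Rank sum for X: R1 = 1 + 2.5 + 4.5 + 7 + 9 + 11 + 12 + 13.5 = 60.5.
Step 3: U_X = R1 - n1(n1+1)/2 = 60.5 - 8*9/2 = 60.5 - 36 = 24.5.
       U_Y = n1*n2 - U_X = 56 - 24.5 = 31.5.
Step 4: Ties are present, so use the tie-corrected normal approximation (with continuity correction) for the p-value.
Step 5: p-value = 0.727753; compare to alpha = 0.05. fail to reject H0.

U_X = 24.5, p = 0.727753, fail to reject H0 at alpha = 0.05.


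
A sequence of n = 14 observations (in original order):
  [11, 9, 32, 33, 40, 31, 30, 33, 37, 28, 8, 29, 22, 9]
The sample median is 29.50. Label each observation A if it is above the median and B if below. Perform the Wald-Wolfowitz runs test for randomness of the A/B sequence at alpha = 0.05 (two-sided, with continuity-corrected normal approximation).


Step 1: Compute median = 29.50; label A = above, B = below.
Labels in order: BBAAAAAAABBBBB  (n_A = 7, n_B = 7)
Step 2: Count runs R = 3.
Step 3: Under H0 (random ordering), E[R] = 2*n_A*n_B/(n_A+n_B) + 1 = 2*7*7/14 + 1 = 8.0000.
        Var[R] = 2*n_A*n_B*(2*n_A*n_B - n_A - n_B) / ((n_A+n_B)^2 * (n_A+n_B-1)) = 8232/2548 = 3.2308.
        SD[R] = 1.7974.
Step 4: Continuity-corrected z = (R + 0.5 - E[R]) / SD[R] = (3 + 0.5 - 8.0000) / 1.7974 = -2.5036.
Step 5: Two-sided p-value via normal approximation = 2*(1 - Phi(|z|)) = 0.012295.
Step 6: alpha = 0.05. reject H0.

R = 3, z = -2.5036, p = 0.012295, reject H0.


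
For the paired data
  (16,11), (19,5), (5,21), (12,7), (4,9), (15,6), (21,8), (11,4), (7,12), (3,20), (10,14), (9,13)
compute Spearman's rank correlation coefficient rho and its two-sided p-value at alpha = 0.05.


Step 1: Rank x and y separately (midranks; no ties here).
rank(x): 16->10, 19->11, 5->3, 12->8, 4->2, 15->9, 21->12, 11->7, 7->4, 3->1, 10->6, 9->5
rank(y): 11->7, 5->2, 21->12, 7->4, 9->6, 6->3, 8->5, 4->1, 12->8, 20->11, 14->10, 13->9
Step 2: d_i = R_x(i) - R_y(i); compute d_i^2.
  (10-7)^2=9, (11-2)^2=81, (3-12)^2=81, (8-4)^2=16, (2-6)^2=16, (9-3)^2=36, (12-5)^2=49, (7-1)^2=36, (4-8)^2=16, (1-11)^2=100, (6-10)^2=16, (5-9)^2=16
sum(d^2) = 472.
Step 3: rho = 1 - 6*472 / (12*(12^2 - 1)) = 1 - 2832/1716 = -0.650350.
Step 4: Under H0, t = rho * sqrt((n-2)/(1-rho^2)) = -2.7073 ~ t(10).
Step 5: Two-sided p-value from the t-distribution with 10 df = 0.022034.
Step 6: alpha = 0.05. reject H0.

rho = -0.6503, p = 0.022034, reject H0 at alpha = 0.05.


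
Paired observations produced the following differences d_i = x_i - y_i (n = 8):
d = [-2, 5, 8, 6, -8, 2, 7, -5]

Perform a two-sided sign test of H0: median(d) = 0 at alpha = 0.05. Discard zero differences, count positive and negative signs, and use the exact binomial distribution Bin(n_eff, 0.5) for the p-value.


Step 1: Discard zero differences. Original n = 8; n_eff = number of nonzero differences = 8.
Nonzero differences (with sign): -2, +5, +8, +6, -8, +2, +7, -5
Step 2: Count signs: positive = 5, negative = 3.
Step 3: Under H0: P(positive) = 0.5, so the number of positives S ~ Bin(8, 0.5).
Step 4: Two-sided exact p-value = sum of Bin(8,0.5) probabilities at or below the observed probability = 0.726562.
Step 5: alpha = 0.05. fail to reject H0.

n_eff = 8, pos = 5, neg = 3, p = 0.726562, fail to reject H0.


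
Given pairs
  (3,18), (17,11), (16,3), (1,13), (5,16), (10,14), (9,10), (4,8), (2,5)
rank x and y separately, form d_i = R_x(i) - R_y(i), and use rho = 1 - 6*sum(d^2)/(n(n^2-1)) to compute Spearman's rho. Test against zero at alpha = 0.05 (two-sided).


Step 1: Rank x and y separately (midranks; no ties here).
rank(x): 3->3, 17->9, 16->8, 1->1, 5->5, 10->7, 9->6, 4->4, 2->2
rank(y): 18->9, 11->5, 3->1, 13->6, 16->8, 14->7, 10->4, 8->3, 5->2
Step 2: d_i = R_x(i) - R_y(i); compute d_i^2.
  (3-9)^2=36, (9-5)^2=16, (8-1)^2=49, (1-6)^2=25, (5-8)^2=9, (7-7)^2=0, (6-4)^2=4, (4-3)^2=1, (2-2)^2=0
sum(d^2) = 140.
Step 3: rho = 1 - 6*140 / (9*(9^2 - 1)) = 1 - 840/720 = -0.166667.
Step 4: Under H0, t = rho * sqrt((n-2)/(1-rho^2)) = -0.4472 ~ t(7).
Step 5: Two-sided p-value from the t-distribution with 7 df = 0.668231.
Step 6: alpha = 0.05. fail to reject H0.

rho = -0.1667, p = 0.668231, fail to reject H0 at alpha = 0.05.


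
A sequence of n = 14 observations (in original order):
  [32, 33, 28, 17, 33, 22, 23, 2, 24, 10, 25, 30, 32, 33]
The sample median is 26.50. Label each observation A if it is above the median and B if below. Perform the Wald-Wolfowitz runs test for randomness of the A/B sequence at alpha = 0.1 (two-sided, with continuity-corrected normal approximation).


Step 1: Compute median = 26.50; label A = above, B = below.
Labels in order: AAABABBBBBBAAA  (n_A = 7, n_B = 7)
Step 2: Count runs R = 5.
Step 3: Under H0 (random ordering), E[R] = 2*n_A*n_B/(n_A+n_B) + 1 = 2*7*7/14 + 1 = 8.0000.
        Var[R] = 2*n_A*n_B*(2*n_A*n_B - n_A - n_B) / ((n_A+n_B)^2 * (n_A+n_B-1)) = 8232/2548 = 3.2308.
        SD[R] = 1.7974.
Step 4: Continuity-corrected z = (R + 0.5 - E[R]) / SD[R] = (5 + 0.5 - 8.0000) / 1.7974 = -1.3909.
Step 5: Two-sided p-value via normal approximation = 2*(1 - Phi(|z|)) = 0.164264.
Step 6: alpha = 0.1. fail to reject H0.

R = 5, z = -1.3909, p = 0.164264, fail to reject H0.


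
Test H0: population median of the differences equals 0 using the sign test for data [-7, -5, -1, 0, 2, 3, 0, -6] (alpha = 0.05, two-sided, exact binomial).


Step 1: Discard zero differences. Original n = 8; n_eff = number of nonzero differences = 6.
Nonzero differences (with sign): -7, -5, -1, +2, +3, -6
Step 2: Count signs: positive = 2, negative = 4.
Step 3: Under H0: P(positive) = 0.5, so the number of positives S ~ Bin(6, 0.5).
Step 4: Two-sided exact p-value = sum of Bin(6,0.5) probabilities at or below the observed probability = 0.687500.
Step 5: alpha = 0.05. fail to reject H0.

n_eff = 6, pos = 2, neg = 4, p = 0.687500, fail to reject H0.


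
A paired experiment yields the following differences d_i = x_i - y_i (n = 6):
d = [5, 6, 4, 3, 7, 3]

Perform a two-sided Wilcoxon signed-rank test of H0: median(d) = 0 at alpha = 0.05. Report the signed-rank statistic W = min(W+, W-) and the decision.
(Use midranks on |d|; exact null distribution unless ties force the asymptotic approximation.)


Step 1: Drop any zero differences (none here) and take |d_i|.
|d| = [5, 6, 4, 3, 7, 3]
Step 2: Midrank |d_i| (ties get averaged ranks).
ranks: |5|->4, |6|->5, |4|->3, |3|->1.5, |7|->6, |3|->1.5
Step 3: Attach original signs; sum ranks with positive sign and with negative sign.
W+ = 4 + 5 + 3 + 1.5 + 6 + 1.5 = 21
W- = 0 = 0
(Check: W+ + W- = 21 should equal n(n+1)/2 = 21.)
Step 4: Test statistic W = min(W+, W-) = 0.
Step 5: Ties in |d|, so use the tie-corrected normal approximation.
        E[W] = n(n+1)/4 = 6*7/4 = 10.5.
        Tie groups: |d|=3 (t=2); sum(t^3 - t) = 6.
        Var[W] = n(n+1)(2n+1)/24 - sum(t^3-t)/48 = 546/24 - 6/48 = 22.625.
        z = (W - E[W]) / sqrt(Var[W]) = (0 - 10.5) / 4.7566 = -2.2075.
        Two-sided p = 2*Phi(z) = 0.027281.
Step 6: alpha = 0.05. reject H0.

W+ = 21, W- = 0, W = min = 0, p = 0.027281, reject H0.


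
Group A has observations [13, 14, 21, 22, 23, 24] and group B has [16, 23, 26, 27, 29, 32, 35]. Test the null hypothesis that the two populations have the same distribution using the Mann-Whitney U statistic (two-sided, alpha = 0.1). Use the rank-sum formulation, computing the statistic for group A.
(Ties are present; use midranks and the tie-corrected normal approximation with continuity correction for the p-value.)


Step 1: Combine and sort all 13 observations; assign midranks.
sorted (value, group): (13,X), (14,X), (16,Y), (21,X), (22,X), (23,X), (23,Y), (24,X), (26,Y), (27,Y), (29,Y), (32,Y), (35,Y)
ranks: 13->1, 14->2, 16->3, 21->4, 22->5, 23->6.5, 23->6.5, 24->8, 26->9, 27->10, 29->11, 32->12, 35->13
Step 2: Rank sum for X: R1 = 1 + 2 + 4 + 5 + 6.5 + 8 = 26.5.
Step 3: U_X = R1 - n1(n1+1)/2 = 26.5 - 6*7/2 = 26.5 - 21 = 5.5.
       U_Y = n1*n2 - U_X = 42 - 5.5 = 36.5.
Step 4: Ties are present, so use the tie-corrected normal approximation (with continuity correction) for the p-value.
Step 5: p-value = 0.031888; compare to alpha = 0.1. reject H0.

U_X = 5.5, p = 0.031888, reject H0 at alpha = 0.1.


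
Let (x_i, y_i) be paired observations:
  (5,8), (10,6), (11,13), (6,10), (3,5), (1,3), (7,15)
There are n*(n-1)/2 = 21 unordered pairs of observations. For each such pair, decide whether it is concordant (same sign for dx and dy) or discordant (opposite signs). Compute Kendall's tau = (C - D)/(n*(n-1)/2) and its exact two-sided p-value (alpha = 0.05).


Step 1: Enumerate the 21 unordered pairs (i,j) with i<j and classify each by sign(x_j-x_i) * sign(y_j-y_i).
  (1,2):dx=+5,dy=-2->D; (1,3):dx=+6,dy=+5->C; (1,4):dx=+1,dy=+2->C; (1,5):dx=-2,dy=-3->C
  (1,6):dx=-4,dy=-5->C; (1,7):dx=+2,dy=+7->C; (2,3):dx=+1,dy=+7->C; (2,4):dx=-4,dy=+4->D
  (2,5):dx=-7,dy=-1->C; (2,6):dx=-9,dy=-3->C; (2,7):dx=-3,dy=+9->D; (3,4):dx=-5,dy=-3->C
  (3,5):dx=-8,dy=-8->C; (3,6):dx=-10,dy=-10->C; (3,7):dx=-4,dy=+2->D; (4,5):dx=-3,dy=-5->C
  (4,6):dx=-5,dy=-7->C; (4,7):dx=+1,dy=+5->C; (5,6):dx=-2,dy=-2->C; (5,7):dx=+4,dy=+10->C
  (6,7):dx=+6,dy=+12->C
Step 2: C = 17, D = 4, total pairs = 21.
Step 3: tau = (C - D)/(n(n-1)/2) = (17 - 4)/21 = 0.619048.
Step 4: Exact two-sided p-value (enumerate n! = 5040 permutations of y under H0): p = 0.069048.
Step 5: alpha = 0.05. fail to reject H0.

tau_b = 0.6190 (C=17, D=4), p = 0.069048, fail to reject H0.


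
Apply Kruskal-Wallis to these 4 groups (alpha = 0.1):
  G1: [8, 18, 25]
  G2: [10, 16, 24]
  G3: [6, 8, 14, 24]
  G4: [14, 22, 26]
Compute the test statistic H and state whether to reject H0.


Step 1: Combine all N = 13 observations and assign midranks.
sorted (value, group, rank): (6,G3,1), (8,G1,2.5), (8,G3,2.5), (10,G2,4), (14,G3,5.5), (14,G4,5.5), (16,G2,7), (18,G1,8), (22,G4,9), (24,G2,10.5), (24,G3,10.5), (25,G1,12), (26,G4,13)
Step 2: Sum ranks within each group.
R_1 = 22.5 (n_1 = 3)
R_2 = 21.5 (n_2 = 3)
R_3 = 19.5 (n_3 = 4)
R_4 = 27.5 (n_4 = 3)
Step 3: H = 12/(N(N+1)) * sum(R_i^2/n_i) - 3(N+1)
     = 12/(13*14) * (22.5^2/3 + 21.5^2/3 + 19.5^2/4 + 27.5^2/3) - 3*14
     = 0.065934 * 669.979 - 42
     = 2.174451.
Step 4: Ties present; correction factor C = 1 - 18/(13^3 - 13) = 0.991758. Corrected H = 2.174451 / 0.991758 = 2.192521.
Step 5: Under H0, H ~ chi^2(3); p-value = 0.533423.
Step 6: alpha = 0.1. fail to reject H0.

H = 2.1925, df = 3, p = 0.533423, fail to reject H0.


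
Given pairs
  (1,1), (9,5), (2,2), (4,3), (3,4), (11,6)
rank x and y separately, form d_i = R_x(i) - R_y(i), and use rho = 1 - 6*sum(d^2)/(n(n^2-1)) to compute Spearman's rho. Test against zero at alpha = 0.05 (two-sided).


Step 1: Rank x and y separately (midranks; no ties here).
rank(x): 1->1, 9->5, 2->2, 4->4, 3->3, 11->6
rank(y): 1->1, 5->5, 2->2, 3->3, 4->4, 6->6
Step 2: d_i = R_x(i) - R_y(i); compute d_i^2.
  (1-1)^2=0, (5-5)^2=0, (2-2)^2=0, (4-3)^2=1, (3-4)^2=1, (6-6)^2=0
sum(d^2) = 2.
Step 3: rho = 1 - 6*2 / (6*(6^2 - 1)) = 1 - 12/210 = 0.942857.
Step 4: Under H0, t = rho * sqrt((n-2)/(1-rho^2)) = 5.6595 ~ t(4).
Step 5: Two-sided p-value from the t-distribution with 4 df = 0.004805.
Step 6: alpha = 0.05. reject H0.

rho = 0.9429, p = 0.004805, reject H0 at alpha = 0.05.


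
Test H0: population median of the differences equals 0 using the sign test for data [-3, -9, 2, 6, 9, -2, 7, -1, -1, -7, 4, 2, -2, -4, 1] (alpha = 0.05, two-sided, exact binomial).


Step 1: Discard zero differences. Original n = 15; n_eff = number of nonzero differences = 15.
Nonzero differences (with sign): -3, -9, +2, +6, +9, -2, +7, -1, -1, -7, +4, +2, -2, -4, +1
Step 2: Count signs: positive = 7, negative = 8.
Step 3: Under H0: P(positive) = 0.5, so the number of positives S ~ Bin(15, 0.5).
Step 4: Two-sided exact p-value = sum of Bin(15,0.5) probabilities at or below the observed probability = 1.000000.
Step 5: alpha = 0.05. fail to reject H0.

n_eff = 15, pos = 7, neg = 8, p = 1.000000, fail to reject H0.
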